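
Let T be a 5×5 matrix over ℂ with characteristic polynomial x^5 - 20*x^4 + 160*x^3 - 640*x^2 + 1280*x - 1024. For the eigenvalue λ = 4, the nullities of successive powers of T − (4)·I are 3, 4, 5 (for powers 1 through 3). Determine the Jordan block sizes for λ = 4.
Block sizes for λ = 4: [3, 1, 1]

From the dimensions of kernels of powers, the number of Jordan blocks of size at least j is d_j − d_{j−1} where d_j = dim ker(N^j) (with d_0 = 0). Computing the differences gives [3, 1, 1].
The number of blocks of size exactly k is (#blocks of size ≥ k) − (#blocks of size ≥ k + 1), so the partition is: 2 block(s) of size 1, 1 block(s) of size 3.
In nonincreasing order the block sizes are [3, 1, 1].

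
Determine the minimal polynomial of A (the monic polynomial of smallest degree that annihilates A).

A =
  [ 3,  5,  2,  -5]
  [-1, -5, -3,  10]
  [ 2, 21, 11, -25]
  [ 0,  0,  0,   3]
x^3 - 9*x^2 + 27*x - 27

The characteristic polynomial is χ_A(x) = (x - 3)^4, so the eigenvalues are known. The minimal polynomial is
  m_A(x) = Π_λ (x − λ)^{k_λ}
where k_λ is the size of the *largest* Jordan block for λ (equivalently, the smallest k with (A − λI)^k v = 0 for every generalised eigenvector v of λ).

  λ = 3: largest Jordan block has size 3, contributing (x − 3)^3

So m_A(x) = (x - 3)^3 = x^3 - 9*x^2 + 27*x - 27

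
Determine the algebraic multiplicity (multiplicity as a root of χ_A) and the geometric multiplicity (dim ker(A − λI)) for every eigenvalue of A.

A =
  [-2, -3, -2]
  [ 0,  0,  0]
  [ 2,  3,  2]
λ = 0: alg = 3, geom = 2

Step 1 — factor the characteristic polynomial to read off the algebraic multiplicities:
  χ_A(x) = x^3

Step 2 — compute geometric multiplicities via the rank-nullity identity g(λ) = n − rank(A − λI):
  rank(A − (0)·I) = 1, so dim ker(A − (0)·I) = n − 1 = 2

Summary:
  λ = 0: algebraic multiplicity = 3, geometric multiplicity = 2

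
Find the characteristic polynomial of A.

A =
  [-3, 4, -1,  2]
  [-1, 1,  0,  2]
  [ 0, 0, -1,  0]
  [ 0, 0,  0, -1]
x^4 + 4*x^3 + 6*x^2 + 4*x + 1

Expanding det(x·I − A) (e.g. by cofactor expansion or by noting that A is similar to its Jordan form J, which has the same characteristic polynomial as A) gives
  χ_A(x) = x^4 + 4*x^3 + 6*x^2 + 4*x + 1
which factors as (x + 1)^4. The eigenvalues (with algebraic multiplicities) are λ = -1 with multiplicity 4.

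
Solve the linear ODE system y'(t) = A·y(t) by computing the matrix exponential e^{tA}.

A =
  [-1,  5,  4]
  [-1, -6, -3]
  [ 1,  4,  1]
e^{tA} =
  [t*exp(-2*t) + exp(-2*t), t^2*exp(-2*t)/2 + 5*t*exp(-2*t), t^2*exp(-2*t)/2 + 4*t*exp(-2*t)]
  [-t*exp(-2*t), -t^2*exp(-2*t)/2 - 4*t*exp(-2*t) + exp(-2*t), -t^2*exp(-2*t)/2 - 3*t*exp(-2*t)]
  [t*exp(-2*t), t^2*exp(-2*t)/2 + 4*t*exp(-2*t), t^2*exp(-2*t)/2 + 3*t*exp(-2*t) + exp(-2*t)]

Strategy: write A = P · J · P⁻¹ where J is a Jordan canonical form, so e^{tA} = P · e^{tJ} · P⁻¹, and e^{tJ} can be computed block-by-block.

A has Jordan form
J =
  [-2,  1,  0]
  [ 0, -2,  1]
  [ 0,  0, -2]
(up to reordering of blocks).

Per-block formulas:
  For a 3×3 Jordan block J_3(-2): exp(t · J_3(-2)) = e^(-2t)·(I + t·N + (t^2/2)·N^2), where N is the 3×3 nilpotent shift.

After assembling e^{tJ} and conjugating by P, we get:

e^{tA} =
  [t*exp(-2*t) + exp(-2*t), t^2*exp(-2*t)/2 + 5*t*exp(-2*t), t^2*exp(-2*t)/2 + 4*t*exp(-2*t)]
  [-t*exp(-2*t), -t^2*exp(-2*t)/2 - 4*t*exp(-2*t) + exp(-2*t), -t^2*exp(-2*t)/2 - 3*t*exp(-2*t)]
  [t*exp(-2*t), t^2*exp(-2*t)/2 + 4*t*exp(-2*t), t^2*exp(-2*t)/2 + 3*t*exp(-2*t) + exp(-2*t)]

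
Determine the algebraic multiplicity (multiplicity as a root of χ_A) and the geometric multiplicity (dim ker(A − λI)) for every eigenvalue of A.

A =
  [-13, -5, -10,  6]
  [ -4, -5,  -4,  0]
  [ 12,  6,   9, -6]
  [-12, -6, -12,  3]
λ = -3: alg = 3, geom = 2; λ = 3: alg = 1, geom = 1

Step 1 — factor the characteristic polynomial to read off the algebraic multiplicities:
  χ_A(x) = (x - 3)*(x + 3)^3

Step 2 — compute geometric multiplicities via the rank-nullity identity g(λ) = n − rank(A − λI):
  rank(A − (-3)·I) = 2, so dim ker(A − (-3)·I) = n − 2 = 2
  rank(A − (3)·I) = 3, so dim ker(A − (3)·I) = n − 3 = 1

Summary:
  λ = -3: algebraic multiplicity = 3, geometric multiplicity = 2
  λ = 3: algebraic multiplicity = 1, geometric multiplicity = 1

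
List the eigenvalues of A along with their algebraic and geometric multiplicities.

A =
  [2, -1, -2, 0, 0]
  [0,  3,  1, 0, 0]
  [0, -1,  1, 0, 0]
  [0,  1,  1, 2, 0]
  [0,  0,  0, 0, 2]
λ = 2: alg = 5, geom = 3

Step 1 — factor the characteristic polynomial to read off the algebraic multiplicities:
  χ_A(x) = (x - 2)^5

Step 2 — compute geometric multiplicities via the rank-nullity identity g(λ) = n − rank(A − λI):
  rank(A − (2)·I) = 2, so dim ker(A − (2)·I) = n − 2 = 3

Summary:
  λ = 2: algebraic multiplicity = 5, geometric multiplicity = 3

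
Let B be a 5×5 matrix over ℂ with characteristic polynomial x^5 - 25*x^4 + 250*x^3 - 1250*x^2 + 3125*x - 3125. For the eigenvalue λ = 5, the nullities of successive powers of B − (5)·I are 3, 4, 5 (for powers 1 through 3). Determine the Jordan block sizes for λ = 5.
Block sizes for λ = 5: [3, 1, 1]

From the dimensions of kernels of powers, the number of Jordan blocks of size at least j is d_j − d_{j−1} where d_j = dim ker(N^j) (with d_0 = 0). Computing the differences gives [3, 1, 1].
The number of blocks of size exactly k is (#blocks of size ≥ k) − (#blocks of size ≥ k + 1), so the partition is: 2 block(s) of size 1, 1 block(s) of size 3.
In nonincreasing order the block sizes are [3, 1, 1].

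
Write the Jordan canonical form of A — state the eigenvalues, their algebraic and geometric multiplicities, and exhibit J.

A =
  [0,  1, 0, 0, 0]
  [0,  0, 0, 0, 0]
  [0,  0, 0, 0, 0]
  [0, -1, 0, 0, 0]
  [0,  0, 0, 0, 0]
J_2(0) ⊕ J_1(0) ⊕ J_1(0) ⊕ J_1(0)

The characteristic polynomial is
  det(x·I − A) = x^5

Eigenvalues and multiplicities (the geometric multiplicity of λ is n − rank(A − λI), which equals the number of Jordan blocks for λ):
  λ = 0: algebraic multiplicity = 5, geometric multiplicity = 4

Determining the block sizes for each eigenvalue:
  λ = 0: 4 blocks summing to 5 forces exactly one block of size 2 and the rest size 1 → block sizes [2, 1, 1, 1]

Assembling the blocks gives a Jordan form
J =
  [0, 1, 0, 0, 0]
  [0, 0, 0, 0, 0]
  [0, 0, 0, 0, 0]
  [0, 0, 0, 0, 0]
  [0, 0, 0, 0, 0]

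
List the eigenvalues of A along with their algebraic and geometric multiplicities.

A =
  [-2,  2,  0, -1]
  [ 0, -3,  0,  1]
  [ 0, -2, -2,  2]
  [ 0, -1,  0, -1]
λ = -2: alg = 4, geom = 2

Step 1 — factor the characteristic polynomial to read off the algebraic multiplicities:
  χ_A(x) = (x + 2)^4

Step 2 — compute geometric multiplicities via the rank-nullity identity g(λ) = n − rank(A − λI):
  rank(A − (-2)·I) = 2, so dim ker(A − (-2)·I) = n − 2 = 2

Summary:
  λ = -2: algebraic multiplicity = 4, geometric multiplicity = 2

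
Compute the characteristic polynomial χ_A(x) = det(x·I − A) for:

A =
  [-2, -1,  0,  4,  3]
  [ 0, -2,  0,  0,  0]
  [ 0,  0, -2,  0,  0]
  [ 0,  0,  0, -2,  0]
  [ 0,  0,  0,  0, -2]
x^5 + 10*x^4 + 40*x^3 + 80*x^2 + 80*x + 32

Expanding det(x·I − A) (e.g. by cofactor expansion or by noting that A is similar to its Jordan form J, which has the same characteristic polynomial as A) gives
  χ_A(x) = x^5 + 10*x^4 + 40*x^3 + 80*x^2 + 80*x + 32
which factors as (x + 2)^5. The eigenvalues (with algebraic multiplicities) are λ = -2 with multiplicity 5.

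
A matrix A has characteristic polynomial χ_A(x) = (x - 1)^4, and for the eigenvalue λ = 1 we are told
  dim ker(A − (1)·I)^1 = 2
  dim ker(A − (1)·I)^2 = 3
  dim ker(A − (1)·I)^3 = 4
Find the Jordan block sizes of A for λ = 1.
Block sizes for λ = 1: [3, 1]

From the dimensions of kernels of powers, the number of Jordan blocks of size at least j is d_j − d_{j−1} where d_j = dim ker(N^j) (with d_0 = 0). Computing the differences gives [2, 1, 1].
The number of blocks of size exactly k is (#blocks of size ≥ k) − (#blocks of size ≥ k + 1), so the partition is: 1 block(s) of size 1, 1 block(s) of size 3.
In nonincreasing order the block sizes are [3, 1].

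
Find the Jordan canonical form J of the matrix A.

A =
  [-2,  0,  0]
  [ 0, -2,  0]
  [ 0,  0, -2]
J_1(-2) ⊕ J_1(-2) ⊕ J_1(-2)

The characteristic polynomial is
  det(x·I − A) = x^3 + 6*x^2 + 12*x + 8 = (x + 2)^3

Eigenvalues and multiplicities (the geometric multiplicity of λ is n − rank(A − λI), which equals the number of Jordan blocks for λ):
  λ = -2: algebraic multiplicity = 3, geometric multiplicity = 3

Determining the block sizes for each eigenvalue:
  λ = -2: gm = am = 3, so every block has size 1 → block sizes [1, 1, 1]

Assembling the blocks gives a Jordan form
J =
  [-2,  0,  0]
  [ 0, -2,  0]
  [ 0,  0, -2]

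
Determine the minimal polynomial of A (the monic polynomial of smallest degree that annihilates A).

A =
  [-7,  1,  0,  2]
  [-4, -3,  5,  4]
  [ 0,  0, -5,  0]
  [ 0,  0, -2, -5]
x^3 + 15*x^2 + 75*x + 125

The characteristic polynomial is χ_A(x) = (x + 5)^4, so the eigenvalues are known. The minimal polynomial is
  m_A(x) = Π_λ (x − λ)^{k_λ}
where k_λ is the size of the *largest* Jordan block for λ (equivalently, the smallest k with (A − λI)^k v = 0 for every generalised eigenvector v of λ).

  λ = -5: largest Jordan block has size 3, contributing (x + 5)^3

So m_A(x) = (x + 5)^3 = x^3 + 15*x^2 + 75*x + 125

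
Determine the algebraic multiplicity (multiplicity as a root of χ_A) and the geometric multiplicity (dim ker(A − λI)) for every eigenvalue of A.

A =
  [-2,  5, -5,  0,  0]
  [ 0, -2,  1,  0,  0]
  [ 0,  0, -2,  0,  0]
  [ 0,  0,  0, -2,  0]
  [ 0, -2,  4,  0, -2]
λ = -2: alg = 5, geom = 3

Step 1 — factor the characteristic polynomial to read off the algebraic multiplicities:
  χ_A(x) = (x + 2)^5

Step 2 — compute geometric multiplicities via the rank-nullity identity g(λ) = n − rank(A − λI):
  rank(A − (-2)·I) = 2, so dim ker(A − (-2)·I) = n − 2 = 3

Summary:
  λ = -2: algebraic multiplicity = 5, geometric multiplicity = 3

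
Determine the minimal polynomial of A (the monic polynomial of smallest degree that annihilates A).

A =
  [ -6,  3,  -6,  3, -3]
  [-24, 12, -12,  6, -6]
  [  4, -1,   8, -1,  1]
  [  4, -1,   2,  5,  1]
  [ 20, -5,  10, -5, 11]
x^2 - 12*x + 36

The characteristic polynomial is χ_A(x) = (x - 6)^5, so the eigenvalues are known. The minimal polynomial is
  m_A(x) = Π_λ (x − λ)^{k_λ}
where k_λ is the size of the *largest* Jordan block for λ (equivalently, the smallest k with (A − λI)^k v = 0 for every generalised eigenvector v of λ).

  λ = 6: largest Jordan block has size 2, contributing (x − 6)^2

So m_A(x) = (x - 6)^2 = x^2 - 12*x + 36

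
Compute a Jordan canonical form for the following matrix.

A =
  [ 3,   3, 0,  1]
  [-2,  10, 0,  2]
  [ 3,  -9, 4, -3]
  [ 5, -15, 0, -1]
J_2(4) ⊕ J_1(4) ⊕ J_1(4)

The characteristic polynomial is
  det(x·I − A) = x^4 - 16*x^3 + 96*x^2 - 256*x + 256 = (x - 4)^4

Eigenvalues and multiplicities (the geometric multiplicity of λ is n − rank(A − λI), which equals the number of Jordan blocks for λ):
  λ = 4: algebraic multiplicity = 4, geometric multiplicity = 3

Determining the block sizes for each eigenvalue:
  λ = 4: 3 blocks summing to 4 forces exactly one block of size 2 and the rest size 1 → block sizes [2, 1, 1]

Assembling the blocks gives a Jordan form
J =
  [4, 1, 0, 0]
  [0, 4, 0, 0]
  [0, 0, 4, 0]
  [0, 0, 0, 4]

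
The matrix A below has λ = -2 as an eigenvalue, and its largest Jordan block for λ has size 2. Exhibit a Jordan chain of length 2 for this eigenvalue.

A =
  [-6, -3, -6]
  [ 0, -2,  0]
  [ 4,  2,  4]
A Jordan chain for λ = -2 of length 2:
v_1 = (-3, 0, 2)ᵀ
v_2 = (0, 1, 0)ᵀ

Let N = A − (-2)·I. We want v_2 with N^2 v_2 = 0 but N^1 v_2 ≠ 0; then v_{j-1} := N · v_j for j = 2, …, 2.

Pick v_2 = (0, 1, 0)ᵀ.
Then v_1 = N · v_2 = (-3, 0, 2)ᵀ.

Sanity check: (A − (-2)·I) v_1 = (0, 0, 0)ᵀ = 0. ✓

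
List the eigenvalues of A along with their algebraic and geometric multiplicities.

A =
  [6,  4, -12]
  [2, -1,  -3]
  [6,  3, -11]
λ = -2: alg = 3, geom = 2

Step 1 — factor the characteristic polynomial to read off the algebraic multiplicities:
  χ_A(x) = (x + 2)^3

Step 2 — compute geometric multiplicities via the rank-nullity identity g(λ) = n − rank(A − λI):
  rank(A − (-2)·I) = 1, so dim ker(A − (-2)·I) = n − 1 = 2

Summary:
  λ = -2: algebraic multiplicity = 3, geometric multiplicity = 2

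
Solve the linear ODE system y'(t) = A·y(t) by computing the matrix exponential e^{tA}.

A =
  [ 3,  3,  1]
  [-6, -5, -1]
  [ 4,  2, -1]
e^{tA} =
  [t^2*exp(-t) + 4*t*exp(-t) + exp(-t), t^2*exp(-t) + 3*t*exp(-t), t^2*exp(-t)/2 + t*exp(-t)]
  [-2*t^2*exp(-t) - 6*t*exp(-t), -2*t^2*exp(-t) - 4*t*exp(-t) + exp(-t), -t^2*exp(-t) - t*exp(-t)]
  [2*t^2*exp(-t) + 4*t*exp(-t), 2*t^2*exp(-t) + 2*t*exp(-t), t^2*exp(-t) + exp(-t)]

Strategy: write A = P · J · P⁻¹ where J is a Jordan canonical form, so e^{tA} = P · e^{tJ} · P⁻¹, and e^{tJ} can be computed block-by-block.

A has Jordan form
J =
  [-1,  1,  0]
  [ 0, -1,  1]
  [ 0,  0, -1]
(up to reordering of blocks).

Per-block formulas:
  For a 3×3 Jordan block J_3(-1): exp(t · J_3(-1)) = e^(-1t)·(I + t·N + (t^2/2)·N^2), where N is the 3×3 nilpotent shift.

After assembling e^{tJ} and conjugating by P, we get:

e^{tA} =
  [t^2*exp(-t) + 4*t*exp(-t) + exp(-t), t^2*exp(-t) + 3*t*exp(-t), t^2*exp(-t)/2 + t*exp(-t)]
  [-2*t^2*exp(-t) - 6*t*exp(-t), -2*t^2*exp(-t) - 4*t*exp(-t) + exp(-t), -t^2*exp(-t) - t*exp(-t)]
  [2*t^2*exp(-t) + 4*t*exp(-t), 2*t^2*exp(-t) + 2*t*exp(-t), t^2*exp(-t) + exp(-t)]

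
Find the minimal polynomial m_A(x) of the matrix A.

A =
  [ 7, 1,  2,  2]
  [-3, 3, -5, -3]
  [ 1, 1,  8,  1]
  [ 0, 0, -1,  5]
x^4 - 23*x^3 + 198*x^2 - 756*x + 1080

The characteristic polynomial is χ_A(x) = (x - 6)^3*(x - 5), so the eigenvalues are known. The minimal polynomial is
  m_A(x) = Π_λ (x − λ)^{k_λ}
where k_λ is the size of the *largest* Jordan block for λ (equivalently, the smallest k with (A − λI)^k v = 0 for every generalised eigenvector v of λ).

  λ = 5: largest Jordan block has size 1, contributing (x − 5)
  λ = 6: largest Jordan block has size 3, contributing (x − 6)^3

So m_A(x) = (x - 6)^3*(x - 5) = x^4 - 23*x^3 + 198*x^2 - 756*x + 1080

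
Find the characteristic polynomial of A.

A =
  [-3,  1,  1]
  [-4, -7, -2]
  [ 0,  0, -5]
x^3 + 15*x^2 + 75*x + 125

Expanding det(x·I − A) (e.g. by cofactor expansion or by noting that A is similar to its Jordan form J, which has the same characteristic polynomial as A) gives
  χ_A(x) = x^3 + 15*x^2 + 75*x + 125
which factors as (x + 5)^3. The eigenvalues (with algebraic multiplicities) are λ = -5 with multiplicity 3.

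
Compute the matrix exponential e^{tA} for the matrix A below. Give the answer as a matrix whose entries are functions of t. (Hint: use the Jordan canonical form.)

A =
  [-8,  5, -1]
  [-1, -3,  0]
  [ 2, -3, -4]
e^{tA} =
  [t^2*exp(-5*t) - 3*t*exp(-5*t) + exp(-5*t), -t^2*exp(-5*t) + 5*t*exp(-5*t), t^2*exp(-5*t) - t*exp(-5*t)]
  [t^2*exp(-5*t)/2 - t*exp(-5*t), -t^2*exp(-5*t)/2 + 2*t*exp(-5*t) + exp(-5*t), t^2*exp(-5*t)/2]
  [-t^2*exp(-5*t)/2 + 2*t*exp(-5*t), t^2*exp(-5*t)/2 - 3*t*exp(-5*t), -t^2*exp(-5*t)/2 + t*exp(-5*t) + exp(-5*t)]

Strategy: write A = P · J · P⁻¹ where J is a Jordan canonical form, so e^{tA} = P · e^{tJ} · P⁻¹, and e^{tJ} can be computed block-by-block.

A has Jordan form
J =
  [-5,  1,  0]
  [ 0, -5,  1]
  [ 0,  0, -5]
(up to reordering of blocks).

Per-block formulas:
  For a 3×3 Jordan block J_3(-5): exp(t · J_3(-5)) = e^(-5t)·(I + t·N + (t^2/2)·N^2), where N is the 3×3 nilpotent shift.

After assembling e^{tJ} and conjugating by P, we get:

e^{tA} =
  [t^2*exp(-5*t) - 3*t*exp(-5*t) + exp(-5*t), -t^2*exp(-5*t) + 5*t*exp(-5*t), t^2*exp(-5*t) - t*exp(-5*t)]
  [t^2*exp(-5*t)/2 - t*exp(-5*t), -t^2*exp(-5*t)/2 + 2*t*exp(-5*t) + exp(-5*t), t^2*exp(-5*t)/2]
  [-t^2*exp(-5*t)/2 + 2*t*exp(-5*t), t^2*exp(-5*t)/2 - 3*t*exp(-5*t), -t^2*exp(-5*t)/2 + t*exp(-5*t) + exp(-5*t)]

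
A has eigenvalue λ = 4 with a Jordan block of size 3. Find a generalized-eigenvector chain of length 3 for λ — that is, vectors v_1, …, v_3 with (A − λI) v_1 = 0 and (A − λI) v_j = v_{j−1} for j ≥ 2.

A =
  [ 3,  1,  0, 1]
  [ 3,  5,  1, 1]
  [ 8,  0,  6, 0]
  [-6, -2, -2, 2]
A Jordan chain for λ = 4 of length 3:
v_1 = (-2, 2, 8, -4)ᵀ
v_2 = (-1, 3, 8, -6)ᵀ
v_3 = (1, 0, 0, 0)ᵀ

Let N = A − (4)·I. We want v_3 with N^3 v_3 = 0 but N^2 v_3 ≠ 0; then v_{j-1} := N · v_j for j = 3, …, 2.

Pick v_3 = (1, 0, 0, 0)ᵀ.
Then v_2 = N · v_3 = (-1, 3, 8, -6)ᵀ.
Then v_1 = N · v_2 = (-2, 2, 8, -4)ᵀ.

Sanity check: (A − (4)·I) v_1 = (0, 0, 0, 0)ᵀ = 0. ✓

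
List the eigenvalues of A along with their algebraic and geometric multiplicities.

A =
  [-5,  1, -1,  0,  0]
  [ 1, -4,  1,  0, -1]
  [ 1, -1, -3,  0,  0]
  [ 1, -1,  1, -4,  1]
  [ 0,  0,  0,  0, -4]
λ = -4: alg = 5, geom = 2

Step 1 — factor the characteristic polynomial to read off the algebraic multiplicities:
  χ_A(x) = (x + 4)^5

Step 2 — compute geometric multiplicities via the rank-nullity identity g(λ) = n − rank(A − λI):
  rank(A − (-4)·I) = 3, so dim ker(A − (-4)·I) = n − 3 = 2

Summary:
  λ = -4: algebraic multiplicity = 5, geometric multiplicity = 2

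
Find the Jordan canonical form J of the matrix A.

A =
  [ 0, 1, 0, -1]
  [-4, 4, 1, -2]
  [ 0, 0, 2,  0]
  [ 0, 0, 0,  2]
J_3(2) ⊕ J_1(2)

The characteristic polynomial is
  det(x·I − A) = x^4 - 8*x^3 + 24*x^2 - 32*x + 16 = (x - 2)^4

Eigenvalues and multiplicities (the geometric multiplicity of λ is n − rank(A − λI), which equals the number of Jordan blocks for λ):
  λ = 2: algebraic multiplicity = 4, geometric multiplicity = 2

Determining the block sizes for each eigenvalue:
  λ = 2: with am = 4 and gm = 2, the partition is not yet determined (e.g. several partitions of 4 into 2 parts exist). Let N = A − (2)·I. Computing rank(N^1) = 2, rank(N^2) = 1, rank(N^3) = 0; the number of blocks of size ≥ j is rank(N^{j−1}) − rank(N^j), giving [2, 1, 1]. So we have 1 block(s) of size 3, 1 block(s) of size 1 → block sizes [3, 1]

Assembling the blocks gives a Jordan form
J =
  [2, 1, 0, 0]
  [0, 2, 1, 0]
  [0, 0, 2, 0]
  [0, 0, 0, 2]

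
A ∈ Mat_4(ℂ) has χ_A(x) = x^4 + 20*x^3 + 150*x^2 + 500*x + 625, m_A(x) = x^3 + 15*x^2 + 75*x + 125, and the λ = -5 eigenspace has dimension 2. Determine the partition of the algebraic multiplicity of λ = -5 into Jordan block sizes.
Block sizes for λ = -5: [3, 1]

Step 1 — from the characteristic polynomial, algebraic multiplicity of λ = -5 is 4. From dim ker(A − (-5)·I) = 2, there are exactly 2 Jordan blocks for λ = -5.
Step 2 — from the minimal polynomial, the factor (x + 5)^3 tells us the largest block for λ = -5 has size 3.
Step 3 — with total size 4, 2 blocks, and largest block 3, the block sizes (in nonincreasing order) are [3, 1].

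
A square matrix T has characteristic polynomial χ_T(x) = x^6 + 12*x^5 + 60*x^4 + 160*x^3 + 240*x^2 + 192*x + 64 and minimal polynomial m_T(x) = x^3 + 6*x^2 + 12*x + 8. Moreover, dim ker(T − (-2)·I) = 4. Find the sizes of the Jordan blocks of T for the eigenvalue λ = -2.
Block sizes for λ = -2: [3, 1, 1, 1]

Step 1 — from the characteristic polynomial, algebraic multiplicity of λ = -2 is 6. From dim ker(T − (-2)·I) = 4, there are exactly 4 Jordan blocks for λ = -2.
Step 2 — from the minimal polynomial, the factor (x + 2)^3 tells us the largest block for λ = -2 has size 3.
Step 3 — with total size 6, 4 blocks, and largest block 3, the block sizes (in nonincreasing order) are [3, 1, 1, 1].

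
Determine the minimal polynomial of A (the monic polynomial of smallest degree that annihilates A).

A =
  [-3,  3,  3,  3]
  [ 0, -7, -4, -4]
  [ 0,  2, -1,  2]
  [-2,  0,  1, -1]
x^3 + 9*x^2 + 27*x + 27

The characteristic polynomial is χ_A(x) = (x + 3)^4, so the eigenvalues are known. The minimal polynomial is
  m_A(x) = Π_λ (x − λ)^{k_λ}
where k_λ is the size of the *largest* Jordan block for λ (equivalently, the smallest k with (A − λI)^k v = 0 for every generalised eigenvector v of λ).

  λ = -3: largest Jordan block has size 3, contributing (x + 3)^3

So m_A(x) = (x + 3)^3 = x^3 + 9*x^2 + 27*x + 27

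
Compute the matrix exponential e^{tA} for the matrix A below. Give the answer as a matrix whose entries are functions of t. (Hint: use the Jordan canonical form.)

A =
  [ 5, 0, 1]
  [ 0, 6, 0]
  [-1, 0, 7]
e^{tA} =
  [-t*exp(6*t) + exp(6*t), 0, t*exp(6*t)]
  [0, exp(6*t), 0]
  [-t*exp(6*t), 0, t*exp(6*t) + exp(6*t)]

Strategy: write A = P · J · P⁻¹ where J is a Jordan canonical form, so e^{tA} = P · e^{tJ} · P⁻¹, and e^{tJ} can be computed block-by-block.

A has Jordan form
J =
  [6, 1, 0]
  [0, 6, 0]
  [0, 0, 6]
(up to reordering of blocks).

Per-block formulas:
  For a 1×1 block at λ = 6: exp(t · [6]) = [e^(6t)].
  For a 2×2 Jordan block J_2(6): exp(t · J_2(6)) = e^(6t)·(I + t·N), where N is the 2×2 nilpotent shift.

After assembling e^{tJ} and conjugating by P, we get:

e^{tA} =
  [-t*exp(6*t) + exp(6*t), 0, t*exp(6*t)]
  [0, exp(6*t), 0]
  [-t*exp(6*t), 0, t*exp(6*t) + exp(6*t)]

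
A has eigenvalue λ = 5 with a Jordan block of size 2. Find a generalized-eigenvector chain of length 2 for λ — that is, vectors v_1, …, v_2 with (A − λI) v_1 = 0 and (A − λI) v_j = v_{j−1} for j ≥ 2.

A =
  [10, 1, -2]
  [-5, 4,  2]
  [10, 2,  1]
A Jordan chain for λ = 5 of length 2:
v_1 = (5, -5, 10)ᵀ
v_2 = (1, 0, 0)ᵀ

Let N = A − (5)·I. We want v_2 with N^2 v_2 = 0 but N^1 v_2 ≠ 0; then v_{j-1} := N · v_j for j = 2, …, 2.

Pick v_2 = (1, 0, 0)ᵀ.
Then v_1 = N · v_2 = (5, -5, 10)ᵀ.

Sanity check: (A − (5)·I) v_1 = (0, 0, 0)ᵀ = 0. ✓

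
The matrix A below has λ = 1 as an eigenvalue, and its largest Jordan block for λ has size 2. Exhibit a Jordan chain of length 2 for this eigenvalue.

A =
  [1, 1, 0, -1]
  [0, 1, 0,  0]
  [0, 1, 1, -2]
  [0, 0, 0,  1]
A Jordan chain for λ = 1 of length 2:
v_1 = (1, 0, 1, 0)ᵀ
v_2 = (0, 1, 0, 0)ᵀ

Let N = A − (1)·I. We want v_2 with N^2 v_2 = 0 but N^1 v_2 ≠ 0; then v_{j-1} := N · v_j for j = 2, …, 2.

Pick v_2 = (0, 1, 0, 0)ᵀ.
Then v_1 = N · v_2 = (1, 0, 1, 0)ᵀ.

Sanity check: (A − (1)·I) v_1 = (0, 0, 0, 0)ᵀ = 0. ✓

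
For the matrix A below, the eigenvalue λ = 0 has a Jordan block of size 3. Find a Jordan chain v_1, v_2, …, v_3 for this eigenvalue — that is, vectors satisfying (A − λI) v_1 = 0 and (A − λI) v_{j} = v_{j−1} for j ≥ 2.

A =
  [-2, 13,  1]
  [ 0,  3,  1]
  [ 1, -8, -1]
A Jordan chain for λ = 0 of length 3:
v_1 = (5, 1, -3)ᵀ
v_2 = (-2, 0, 1)ᵀ
v_3 = (1, 0, 0)ᵀ

Let N = A − (0)·I. We want v_3 with N^3 v_3 = 0 but N^2 v_3 ≠ 0; then v_{j-1} := N · v_j for j = 3, …, 2.

Pick v_3 = (1, 0, 0)ᵀ.
Then v_2 = N · v_3 = (-2, 0, 1)ᵀ.
Then v_1 = N · v_2 = (5, 1, -3)ᵀ.

Sanity check: (A − (0)·I) v_1 = (0, 0, 0)ᵀ = 0. ✓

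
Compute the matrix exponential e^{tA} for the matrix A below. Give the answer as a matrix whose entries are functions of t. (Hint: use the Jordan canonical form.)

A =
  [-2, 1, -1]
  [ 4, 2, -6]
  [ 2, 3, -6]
e^{tA} =
  [t^2*exp(-2*t) + exp(-2*t), t^2*exp(-2*t)/2 + t*exp(-2*t), -t^2*exp(-2*t) - t*exp(-2*t)]
  [2*t^2*exp(-2*t) + 4*t*exp(-2*t), t^2*exp(-2*t) + 4*t*exp(-2*t) + exp(-2*t), -2*t^2*exp(-2*t) - 6*t*exp(-2*t)]
  [2*t^2*exp(-2*t) + 2*t*exp(-2*t), t^2*exp(-2*t) + 3*t*exp(-2*t), -2*t^2*exp(-2*t) - 4*t*exp(-2*t) + exp(-2*t)]

Strategy: write A = P · J · P⁻¹ where J is a Jordan canonical form, so e^{tA} = P · e^{tJ} · P⁻¹, and e^{tJ} can be computed block-by-block.

A has Jordan form
J =
  [-2,  1,  0]
  [ 0, -2,  1]
  [ 0,  0, -2]
(up to reordering of blocks).

Per-block formulas:
  For a 3×3 Jordan block J_3(-2): exp(t · J_3(-2)) = e^(-2t)·(I + t·N + (t^2/2)·N^2), where N is the 3×3 nilpotent shift.

After assembling e^{tJ} and conjugating by P, we get:

e^{tA} =
  [t^2*exp(-2*t) + exp(-2*t), t^2*exp(-2*t)/2 + t*exp(-2*t), -t^2*exp(-2*t) - t*exp(-2*t)]
  [2*t^2*exp(-2*t) + 4*t*exp(-2*t), t^2*exp(-2*t) + 4*t*exp(-2*t) + exp(-2*t), -2*t^2*exp(-2*t) - 6*t*exp(-2*t)]
  [2*t^2*exp(-2*t) + 2*t*exp(-2*t), t^2*exp(-2*t) + 3*t*exp(-2*t), -2*t^2*exp(-2*t) - 4*t*exp(-2*t) + exp(-2*t)]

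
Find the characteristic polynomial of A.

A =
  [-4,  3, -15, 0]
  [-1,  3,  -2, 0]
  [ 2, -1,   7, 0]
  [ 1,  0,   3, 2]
x^4 - 8*x^3 + 24*x^2 - 32*x + 16

Expanding det(x·I − A) (e.g. by cofactor expansion or by noting that A is similar to its Jordan form J, which has the same characteristic polynomial as A) gives
  χ_A(x) = x^4 - 8*x^3 + 24*x^2 - 32*x + 16
which factors as (x - 2)^4. The eigenvalues (with algebraic multiplicities) are λ = 2 with multiplicity 4.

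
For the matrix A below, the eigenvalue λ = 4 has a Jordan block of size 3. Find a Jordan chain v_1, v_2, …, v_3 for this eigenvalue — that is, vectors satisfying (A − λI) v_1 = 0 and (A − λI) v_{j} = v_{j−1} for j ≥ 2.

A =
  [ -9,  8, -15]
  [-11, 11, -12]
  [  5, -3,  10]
A Jordan chain for λ = 4 of length 3:
v_1 = (6, 6, -2)ᵀ
v_2 = (-13, -11, 5)ᵀ
v_3 = (1, 0, 0)ᵀ

Let N = A − (4)·I. We want v_3 with N^3 v_3 = 0 but N^2 v_3 ≠ 0; then v_{j-1} := N · v_j for j = 3, …, 2.

Pick v_3 = (1, 0, 0)ᵀ.
Then v_2 = N · v_3 = (-13, -11, 5)ᵀ.
Then v_1 = N · v_2 = (6, 6, -2)ᵀ.

Sanity check: (A − (4)·I) v_1 = (0, 0, 0)ᵀ = 0. ✓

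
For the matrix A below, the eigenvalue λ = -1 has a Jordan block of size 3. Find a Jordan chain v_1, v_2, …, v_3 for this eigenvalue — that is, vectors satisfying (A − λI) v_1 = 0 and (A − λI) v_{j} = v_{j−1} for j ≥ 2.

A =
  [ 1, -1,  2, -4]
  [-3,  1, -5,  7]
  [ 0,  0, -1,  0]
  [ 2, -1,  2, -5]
A Jordan chain for λ = -1 of length 3:
v_1 = (-1, 2, 0, -1)ᵀ
v_2 = (2, -3, 0, 2)ᵀ
v_3 = (1, 0, 0, 0)ᵀ

Let N = A − (-1)·I. We want v_3 with N^3 v_3 = 0 but N^2 v_3 ≠ 0; then v_{j-1} := N · v_j for j = 3, …, 2.

Pick v_3 = (1, 0, 0, 0)ᵀ.
Then v_2 = N · v_3 = (2, -3, 0, 2)ᵀ.
Then v_1 = N · v_2 = (-1, 2, 0, -1)ᵀ.

Sanity check: (A − (-1)·I) v_1 = (0, 0, 0, 0)ᵀ = 0. ✓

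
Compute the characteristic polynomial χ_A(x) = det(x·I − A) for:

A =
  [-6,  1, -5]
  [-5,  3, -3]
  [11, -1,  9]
x^3 - 6*x^2 + 12*x - 8

Expanding det(x·I − A) (e.g. by cofactor expansion or by noting that A is similar to its Jordan form J, which has the same characteristic polynomial as A) gives
  χ_A(x) = x^3 - 6*x^2 + 12*x - 8
which factors as (x - 2)^3. The eigenvalues (with algebraic multiplicities) are λ = 2 with multiplicity 3.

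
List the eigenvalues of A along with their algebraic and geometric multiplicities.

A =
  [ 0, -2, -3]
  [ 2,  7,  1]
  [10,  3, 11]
λ = 6: alg = 3, geom = 1

Step 1 — factor the characteristic polynomial to read off the algebraic multiplicities:
  χ_A(x) = (x - 6)^3

Step 2 — compute geometric multiplicities via the rank-nullity identity g(λ) = n − rank(A − λI):
  rank(A − (6)·I) = 2, so dim ker(A − (6)·I) = n − 2 = 1

Summary:
  λ = 6: algebraic multiplicity = 3, geometric multiplicity = 1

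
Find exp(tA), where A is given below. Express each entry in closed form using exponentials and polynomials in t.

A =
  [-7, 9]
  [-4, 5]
e^{tA} =
  [-6*t*exp(-t) + exp(-t), 9*t*exp(-t)]
  [-4*t*exp(-t), 6*t*exp(-t) + exp(-t)]

Strategy: write A = P · J · P⁻¹ where J is a Jordan canonical form, so e^{tA} = P · e^{tJ} · P⁻¹, and e^{tJ} can be computed block-by-block.

A has Jordan form
J =
  [-1,  1]
  [ 0, -1]
(up to reordering of blocks).

Per-block formulas:
  For a 2×2 Jordan block J_2(-1): exp(t · J_2(-1)) = e^(-1t)·(I + t·N), where N is the 2×2 nilpotent shift.

After assembling e^{tJ} and conjugating by P, we get:

e^{tA} =
  [-6*t*exp(-t) + exp(-t), 9*t*exp(-t)]
  [-4*t*exp(-t), 6*t*exp(-t) + exp(-t)]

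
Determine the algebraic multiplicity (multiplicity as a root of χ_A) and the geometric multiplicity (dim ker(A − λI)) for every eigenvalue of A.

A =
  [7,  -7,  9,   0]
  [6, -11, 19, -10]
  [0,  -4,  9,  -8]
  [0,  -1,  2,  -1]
λ = 1: alg = 4, geom = 2

Step 1 — factor the characteristic polynomial to read off the algebraic multiplicities:
  χ_A(x) = (x - 1)^4

Step 2 — compute geometric multiplicities via the rank-nullity identity g(λ) = n − rank(A − λI):
  rank(A − (1)·I) = 2, so dim ker(A − (1)·I) = n − 2 = 2

Summary:
  λ = 1: algebraic multiplicity = 4, geometric multiplicity = 2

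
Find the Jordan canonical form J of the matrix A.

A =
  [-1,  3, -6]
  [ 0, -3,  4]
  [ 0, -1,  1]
J_2(-1) ⊕ J_1(-1)

The characteristic polynomial is
  det(x·I − A) = x^3 + 3*x^2 + 3*x + 1 = (x + 1)^3

Eigenvalues and multiplicities (the geometric multiplicity of λ is n − rank(A − λI), which equals the number of Jordan blocks for λ):
  λ = -1: algebraic multiplicity = 3, geometric multiplicity = 2

Determining the block sizes for each eigenvalue:
  λ = -1: 2 blocks summing to 3 forces exactly one block of size 2 and the rest size 1 → block sizes [2, 1]

Assembling the blocks gives a Jordan form
J =
  [-1,  1,  0]
  [ 0, -1,  0]
  [ 0,  0, -1]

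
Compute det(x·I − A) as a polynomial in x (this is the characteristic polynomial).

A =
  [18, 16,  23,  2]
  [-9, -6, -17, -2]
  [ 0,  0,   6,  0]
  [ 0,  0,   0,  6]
x^4 - 24*x^3 + 216*x^2 - 864*x + 1296

Expanding det(x·I − A) (e.g. by cofactor expansion or by noting that A is similar to its Jordan form J, which has the same characteristic polynomial as A) gives
  χ_A(x) = x^4 - 24*x^3 + 216*x^2 - 864*x + 1296
which factors as (x - 6)^4. The eigenvalues (with algebraic multiplicities) are λ = 6 with multiplicity 4.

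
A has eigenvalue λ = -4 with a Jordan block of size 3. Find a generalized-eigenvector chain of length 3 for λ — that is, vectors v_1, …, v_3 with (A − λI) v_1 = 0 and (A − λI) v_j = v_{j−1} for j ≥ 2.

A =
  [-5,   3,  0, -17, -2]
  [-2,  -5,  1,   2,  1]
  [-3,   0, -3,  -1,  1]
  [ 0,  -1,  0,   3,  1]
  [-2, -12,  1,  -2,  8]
A Jordan chain for λ = -4 of length 3:
v_1 = (-1, -1, -2, 0, -1)ᵀ
v_2 = (-1, -2, -3, 0, -2)ᵀ
v_3 = (1, 0, 0, 0, 0)ᵀ

Let N = A − (-4)·I. We want v_3 with N^3 v_3 = 0 but N^2 v_3 ≠ 0; then v_{j-1} := N · v_j for j = 3, …, 2.

Pick v_3 = (1, 0, 0, 0, 0)ᵀ.
Then v_2 = N · v_3 = (-1, -2, -3, 0, -2)ᵀ.
Then v_1 = N · v_2 = (-1, -1, -2, 0, -1)ᵀ.

Sanity check: (A − (-4)·I) v_1 = (0, 0, 0, 0, 0)ᵀ = 0. ✓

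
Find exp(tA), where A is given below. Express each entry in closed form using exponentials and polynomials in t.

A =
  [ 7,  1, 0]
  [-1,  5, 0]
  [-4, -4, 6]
e^{tA} =
  [t*exp(6*t) + exp(6*t), t*exp(6*t), 0]
  [-t*exp(6*t), -t*exp(6*t) + exp(6*t), 0]
  [-4*t*exp(6*t), -4*t*exp(6*t), exp(6*t)]

Strategy: write A = P · J · P⁻¹ where J is a Jordan canonical form, so e^{tA} = P · e^{tJ} · P⁻¹, and e^{tJ} can be computed block-by-block.

A has Jordan form
J =
  [6, 1, 0]
  [0, 6, 0]
  [0, 0, 6]
(up to reordering of blocks).

Per-block formulas:
  For a 2×2 Jordan block J_2(6): exp(t · J_2(6)) = e^(6t)·(I + t·N), where N is the 2×2 nilpotent shift.
  For a 1×1 block at λ = 6: exp(t · [6]) = [e^(6t)].

After assembling e^{tJ} and conjugating by P, we get:

e^{tA} =
  [t*exp(6*t) + exp(6*t), t*exp(6*t), 0]
  [-t*exp(6*t), -t*exp(6*t) + exp(6*t), 0]
  [-4*t*exp(6*t), -4*t*exp(6*t), exp(6*t)]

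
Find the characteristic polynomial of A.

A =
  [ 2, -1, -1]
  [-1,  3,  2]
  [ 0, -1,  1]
x^3 - 6*x^2 + 12*x - 8

Expanding det(x·I − A) (e.g. by cofactor expansion or by noting that A is similar to its Jordan form J, which has the same characteristic polynomial as A) gives
  χ_A(x) = x^3 - 6*x^2 + 12*x - 8
which factors as (x - 2)^3. The eigenvalues (with algebraic multiplicities) are λ = 2 with multiplicity 3.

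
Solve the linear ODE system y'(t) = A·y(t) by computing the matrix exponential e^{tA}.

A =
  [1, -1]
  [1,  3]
e^{tA} =
  [-t*exp(2*t) + exp(2*t), -t*exp(2*t)]
  [t*exp(2*t), t*exp(2*t) + exp(2*t)]

Strategy: write A = P · J · P⁻¹ where J is a Jordan canonical form, so e^{tA} = P · e^{tJ} · P⁻¹, and e^{tJ} can be computed block-by-block.

A has Jordan form
J =
  [2, 1]
  [0, 2]
(up to reordering of blocks).

Per-block formulas:
  For a 2×2 Jordan block J_2(2): exp(t · J_2(2)) = e^(2t)·(I + t·N), where N is the 2×2 nilpotent shift.

After assembling e^{tJ} and conjugating by P, we get:

e^{tA} =
  [-t*exp(2*t) + exp(2*t), -t*exp(2*t)]
  [t*exp(2*t), t*exp(2*t) + exp(2*t)]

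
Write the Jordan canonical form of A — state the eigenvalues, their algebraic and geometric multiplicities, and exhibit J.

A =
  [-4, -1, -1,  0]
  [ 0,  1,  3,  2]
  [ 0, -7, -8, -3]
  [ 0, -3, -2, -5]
J_3(-4) ⊕ J_1(-4)

The characteristic polynomial is
  det(x·I − A) = x^4 + 16*x^3 + 96*x^2 + 256*x + 256 = (x + 4)^4

Eigenvalues and multiplicities (the geometric multiplicity of λ is n − rank(A − λI), which equals the number of Jordan blocks for λ):
  λ = -4: algebraic multiplicity = 4, geometric multiplicity = 2

Determining the block sizes for each eigenvalue:
  λ = -4: with am = 4 and gm = 2, the partition is not yet determined (e.g. several partitions of 4 into 2 parts exist). Let N = A − (-4)·I. Computing rank(N^1) = 2, rank(N^2) = 1, rank(N^3) = 0; the number of blocks of size ≥ j is rank(N^{j−1}) − rank(N^j), giving [2, 1, 1]. So we have 1 block(s) of size 3, 1 block(s) of size 1 → block sizes [3, 1]

Assembling the blocks gives a Jordan form
J =
  [-4,  1,  0,  0]
  [ 0, -4,  1,  0]
  [ 0,  0, -4,  0]
  [ 0,  0,  0, -4]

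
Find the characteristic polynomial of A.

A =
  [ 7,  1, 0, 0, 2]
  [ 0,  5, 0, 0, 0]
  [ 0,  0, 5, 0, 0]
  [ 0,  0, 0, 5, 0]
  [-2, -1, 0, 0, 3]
x^5 - 25*x^4 + 250*x^3 - 1250*x^2 + 3125*x - 3125

Expanding det(x·I − A) (e.g. by cofactor expansion or by noting that A is similar to its Jordan form J, which has the same characteristic polynomial as A) gives
  χ_A(x) = x^5 - 25*x^4 + 250*x^3 - 1250*x^2 + 3125*x - 3125
which factors as (x - 5)^5. The eigenvalues (with algebraic multiplicities) are λ = 5 with multiplicity 5.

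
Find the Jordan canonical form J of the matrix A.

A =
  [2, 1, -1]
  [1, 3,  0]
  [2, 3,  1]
J_3(2)

The characteristic polynomial is
  det(x·I − A) = x^3 - 6*x^2 + 12*x - 8 = (x - 2)^3

Eigenvalues and multiplicities (the geometric multiplicity of λ is n − rank(A − λI), which equals the number of Jordan blocks for λ):
  λ = 2: algebraic multiplicity = 3, geometric multiplicity = 1

Determining the block sizes for each eigenvalue:
  λ = 2: one block (gm = 1), so the single block has size am = 3 → block sizes [3]

Assembling the blocks gives a Jordan form
J =
  [2, 1, 0]
  [0, 2, 1]
  [0, 0, 2]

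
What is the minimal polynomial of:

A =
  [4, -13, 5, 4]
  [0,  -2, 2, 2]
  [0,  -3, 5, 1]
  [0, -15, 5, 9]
x^3 - 12*x^2 + 48*x - 64

The characteristic polynomial is χ_A(x) = (x - 4)^4, so the eigenvalues are known. The minimal polynomial is
  m_A(x) = Π_λ (x − λ)^{k_λ}
where k_λ is the size of the *largest* Jordan block for λ (equivalently, the smallest k with (A − λI)^k v = 0 for every generalised eigenvector v of λ).

  λ = 4: largest Jordan block has size 3, contributing (x − 4)^3

So m_A(x) = (x - 4)^3 = x^3 - 12*x^2 + 48*x - 64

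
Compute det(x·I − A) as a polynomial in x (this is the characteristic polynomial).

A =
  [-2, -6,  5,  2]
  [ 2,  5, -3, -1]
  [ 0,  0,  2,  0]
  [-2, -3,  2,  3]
x^4 - 8*x^3 + 24*x^2 - 32*x + 16

Expanding det(x·I − A) (e.g. by cofactor expansion or by noting that A is similar to its Jordan form J, which has the same characteristic polynomial as A) gives
  χ_A(x) = x^4 - 8*x^3 + 24*x^2 - 32*x + 16
which factors as (x - 2)^4. The eigenvalues (with algebraic multiplicities) are λ = 2 with multiplicity 4.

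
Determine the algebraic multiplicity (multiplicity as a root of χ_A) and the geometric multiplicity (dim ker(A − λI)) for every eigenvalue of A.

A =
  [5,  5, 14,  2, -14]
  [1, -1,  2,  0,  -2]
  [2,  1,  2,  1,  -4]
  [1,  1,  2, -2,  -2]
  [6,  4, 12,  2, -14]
λ = -2: alg = 5, geom = 3

Step 1 — factor the characteristic polynomial to read off the algebraic multiplicities:
  χ_A(x) = (x + 2)^5

Step 2 — compute geometric multiplicities via the rank-nullity identity g(λ) = n − rank(A − λI):
  rank(A − (-2)·I) = 2, so dim ker(A − (-2)·I) = n − 2 = 3

Summary:
  λ = -2: algebraic multiplicity = 5, geometric multiplicity = 3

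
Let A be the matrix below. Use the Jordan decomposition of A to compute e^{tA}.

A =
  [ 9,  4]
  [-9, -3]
e^{tA} =
  [6*t*exp(3*t) + exp(3*t), 4*t*exp(3*t)]
  [-9*t*exp(3*t), -6*t*exp(3*t) + exp(3*t)]

Strategy: write A = P · J · P⁻¹ where J is a Jordan canonical form, so e^{tA} = P · e^{tJ} · P⁻¹, and e^{tJ} can be computed block-by-block.

A has Jordan form
J =
  [3, 1]
  [0, 3]
(up to reordering of blocks).

Per-block formulas:
  For a 2×2 Jordan block J_2(3): exp(t · J_2(3)) = e^(3t)·(I + t·N), where N is the 2×2 nilpotent shift.

After assembling e^{tJ} and conjugating by P, we get:

e^{tA} =
  [6*t*exp(3*t) + exp(3*t), 4*t*exp(3*t)]
  [-9*t*exp(3*t), -6*t*exp(3*t) + exp(3*t)]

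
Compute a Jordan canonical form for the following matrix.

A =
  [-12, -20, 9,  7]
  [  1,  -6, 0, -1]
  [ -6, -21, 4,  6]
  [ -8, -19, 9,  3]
J_2(-5) ⊕ J_1(-5) ⊕ J_1(4)

The characteristic polynomial is
  det(x·I − A) = x^4 + 11*x^3 + 15*x^2 - 175*x - 500 = (x - 4)*(x + 5)^3

Eigenvalues and multiplicities (the geometric multiplicity of λ is n − rank(A − λI), which equals the number of Jordan blocks for λ):
  λ = -5: algebraic multiplicity = 3, geometric multiplicity = 2
  λ = 4: algebraic multiplicity = 1, geometric multiplicity = 1

Determining the block sizes for each eigenvalue:
  λ = -5: 2 blocks summing to 3 forces exactly one block of size 2 and the rest size 1 → block sizes [2, 1]
  λ = 4: one block (gm = 1), so the single block has size am = 1 → block sizes [1]

Assembling the blocks gives a Jordan form
J =
  [-5,  1,  0, 0]
  [ 0, -5,  0, 0]
  [ 0,  0, -5, 0]
  [ 0,  0,  0, 4]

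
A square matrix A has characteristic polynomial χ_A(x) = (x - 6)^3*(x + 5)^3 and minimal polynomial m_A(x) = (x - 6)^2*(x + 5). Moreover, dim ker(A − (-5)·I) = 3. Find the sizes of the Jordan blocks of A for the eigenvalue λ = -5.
Block sizes for λ = -5: [1, 1, 1]

Step 1 — from the characteristic polynomial, algebraic multiplicity of λ = -5 is 3. From dim ker(A − (-5)·I) = 3, there are exactly 3 Jordan blocks for λ = -5.
Step 2 — from the minimal polynomial, the factor (x + 5) tells us the largest block for λ = -5 has size 1.
Step 3 — with total size 3, 3 blocks, and largest block 1, the block sizes (in nonincreasing order) are [1, 1, 1].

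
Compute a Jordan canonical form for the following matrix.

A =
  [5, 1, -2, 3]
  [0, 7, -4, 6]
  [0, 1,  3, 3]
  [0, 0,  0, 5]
J_2(5) ⊕ J_1(5) ⊕ J_1(5)

The characteristic polynomial is
  det(x·I − A) = x^4 - 20*x^3 + 150*x^2 - 500*x + 625 = (x - 5)^4

Eigenvalues and multiplicities (the geometric multiplicity of λ is n − rank(A − λI), which equals the number of Jordan blocks for λ):
  λ = 5: algebraic multiplicity = 4, geometric multiplicity = 3

Determining the block sizes for each eigenvalue:
  λ = 5: 3 blocks summing to 4 forces exactly one block of size 2 and the rest size 1 → block sizes [2, 1, 1]

Assembling the blocks gives a Jordan form
J =
  [5, 1, 0, 0]
  [0, 5, 0, 0]
  [0, 0, 5, 0]
  [0, 0, 0, 5]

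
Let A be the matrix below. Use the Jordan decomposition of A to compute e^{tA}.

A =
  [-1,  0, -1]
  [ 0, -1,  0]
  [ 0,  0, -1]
e^{tA} =
  [exp(-t), 0, -t*exp(-t)]
  [0, exp(-t), 0]
  [0, 0, exp(-t)]

Strategy: write A = P · J · P⁻¹ where J is a Jordan canonical form, so e^{tA} = P · e^{tJ} · P⁻¹, and e^{tJ} can be computed block-by-block.

A has Jordan form
J =
  [-1,  1,  0]
  [ 0, -1,  0]
  [ 0,  0, -1]
(up to reordering of blocks).

Per-block formulas:
  For a 1×1 block at λ = -1: exp(t · [-1]) = [e^(-1t)].
  For a 2×2 Jordan block J_2(-1): exp(t · J_2(-1)) = e^(-1t)·(I + t·N), where N is the 2×2 nilpotent shift.

After assembling e^{tJ} and conjugating by P, we get:

e^{tA} =
  [exp(-t), 0, -t*exp(-t)]
  [0, exp(-t), 0]
  [0, 0, exp(-t)]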